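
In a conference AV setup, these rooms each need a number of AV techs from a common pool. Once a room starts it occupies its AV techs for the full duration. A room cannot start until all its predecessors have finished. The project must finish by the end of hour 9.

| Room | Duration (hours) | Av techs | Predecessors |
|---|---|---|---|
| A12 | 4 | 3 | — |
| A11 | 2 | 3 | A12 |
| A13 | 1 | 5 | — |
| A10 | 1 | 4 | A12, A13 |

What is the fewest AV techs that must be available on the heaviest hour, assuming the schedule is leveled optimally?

5

Early-start (A12@1, A11@5, A13@1, A10@5) gives peak 8: h1:8  h2:3  h3:3  h4:3  h5:7  h6:3  h7:0  h8:0  h9:0.
Shift A13→7, A10→8.
Schedule A12@1, A11@5, A13@7, A10@8: h1:3  h2:3  h3:3  h4:3  h5:3  h6:3  h7:5  h8:4  h9:0 — peak 5.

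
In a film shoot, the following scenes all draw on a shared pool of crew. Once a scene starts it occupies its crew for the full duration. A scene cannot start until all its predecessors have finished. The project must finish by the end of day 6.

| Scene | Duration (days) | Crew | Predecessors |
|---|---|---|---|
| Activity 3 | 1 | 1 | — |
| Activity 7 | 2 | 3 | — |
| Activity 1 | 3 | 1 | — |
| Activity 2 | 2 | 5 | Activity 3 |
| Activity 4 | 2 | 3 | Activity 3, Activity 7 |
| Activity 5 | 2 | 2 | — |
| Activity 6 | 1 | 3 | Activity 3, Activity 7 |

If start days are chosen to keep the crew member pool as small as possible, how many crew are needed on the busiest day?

6

Early-start (Activity 3@1, Activity 7@1, Activity 1@1, Activity 2@2, Activity 4@3, Activity 5@1, Activity 6@3) gives peak 12: d1:7  d2:11  d3:12  d4:3  d5:0  d6:0.
Shift Activity 2→5, Activity 5→2, Activity 6→4.
Schedule Activity 3@1, Activity 7@1, Activity 1@1, Activity 2@5, Activity 4@3, Activity 5@2, Activity 6@4: d1:5  d2:6  d3:6  d4:6  d5:5  d6:5 — peak 6.
Total crew member-days = 33 over 6 days ⇒ peak ≥ ⌈33/6⌉ = 6, so 6 is optimal.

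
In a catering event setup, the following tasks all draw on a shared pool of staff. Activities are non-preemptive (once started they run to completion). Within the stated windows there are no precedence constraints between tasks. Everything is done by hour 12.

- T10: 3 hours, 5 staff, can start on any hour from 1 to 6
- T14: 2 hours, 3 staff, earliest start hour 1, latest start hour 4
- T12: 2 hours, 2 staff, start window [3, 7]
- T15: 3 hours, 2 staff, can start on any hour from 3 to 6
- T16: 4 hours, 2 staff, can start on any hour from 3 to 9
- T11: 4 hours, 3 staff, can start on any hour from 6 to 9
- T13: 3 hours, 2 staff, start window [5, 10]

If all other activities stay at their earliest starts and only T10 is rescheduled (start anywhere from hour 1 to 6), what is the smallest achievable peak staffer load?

T10@1: h1:8  h2:8  h3:11  h4:6  h5:6  h6:7  h7:5  h8:3  h9:3  h10:0  h11:0  h12:0 → peak 11
T10@2: h1:3  h2:8  h3:11  h4:11  h5:6  h6:7  h7:5  h8:3  h9:3  h10:0  h11:0  h12:0 → peak 11
T10@3: h1:3  h2:3  h3:11  h4:11  h5:11  h6:7  h7:5  h8:3  h9:3  h10:0  h11:0  h12:0 → peak 11
T10@4: h1:3  h2:3  h3:6  h4:11  h5:11  h6:12  h7:5  h8:3  h9:3  h10:0  h11:0  h12:0 → peak 12
T10@5: h1:3  h2:3  h3:6  h4:6  h5:11  h6:12  h7:10  h8:3  h9:3  h10:0  h11:0  h12:0 → peak 12
T10@6: h1:3  h2:3  h3:6  h4:6  h5:6  h6:12  h7:10  h8:8  h9:3  h10:0  h11:0  h12:0 → peak 12
Best is T10@1, peak 11.

11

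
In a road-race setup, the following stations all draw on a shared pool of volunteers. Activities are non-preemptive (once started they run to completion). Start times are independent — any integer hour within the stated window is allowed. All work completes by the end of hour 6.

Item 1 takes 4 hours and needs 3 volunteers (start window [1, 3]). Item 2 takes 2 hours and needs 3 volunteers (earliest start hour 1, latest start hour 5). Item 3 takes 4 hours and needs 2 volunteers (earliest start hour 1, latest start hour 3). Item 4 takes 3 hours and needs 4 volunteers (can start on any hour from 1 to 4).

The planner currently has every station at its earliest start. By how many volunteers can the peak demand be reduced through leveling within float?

Early-start peak: h1:12  h2:12  h3:9  h4:5  h5:0  h6:0 ⇒ 12.
Leveled (Item 1@1, Item 2@1, Item 3@1, Item 4@3): h1:8  h2:8  h3:9  h4:9  h5:4  h6:0 ⇒ 9.
Reduction 12 − 9 = 3.

3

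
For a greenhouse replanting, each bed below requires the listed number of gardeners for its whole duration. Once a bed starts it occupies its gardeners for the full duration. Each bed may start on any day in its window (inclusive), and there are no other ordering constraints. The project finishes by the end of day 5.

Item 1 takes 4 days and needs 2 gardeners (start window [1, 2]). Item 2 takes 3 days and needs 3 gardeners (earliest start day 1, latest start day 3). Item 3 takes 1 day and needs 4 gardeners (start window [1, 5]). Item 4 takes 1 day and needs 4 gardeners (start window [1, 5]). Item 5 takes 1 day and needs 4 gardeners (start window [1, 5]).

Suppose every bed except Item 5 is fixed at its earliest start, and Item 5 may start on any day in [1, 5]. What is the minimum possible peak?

Item 5@1: d1:17  d2:5  d3:5  d4:2  d5:0 → peak 17
Item 5@2: d1:13  d2:9  d3:5  d4:2  d5:0 → peak 13
Item 5@3: d1:13  d2:5  d3:9  d4:2  d5:0 → peak 13
Item 5@4: d1:13  d2:5  d3:5  d4:6  d5:0 → peak 13
Item 5@5: d1:13  d2:5  d3:5  d4:2  d5:4 → peak 13
Best is Item 5@2, peak 13.

13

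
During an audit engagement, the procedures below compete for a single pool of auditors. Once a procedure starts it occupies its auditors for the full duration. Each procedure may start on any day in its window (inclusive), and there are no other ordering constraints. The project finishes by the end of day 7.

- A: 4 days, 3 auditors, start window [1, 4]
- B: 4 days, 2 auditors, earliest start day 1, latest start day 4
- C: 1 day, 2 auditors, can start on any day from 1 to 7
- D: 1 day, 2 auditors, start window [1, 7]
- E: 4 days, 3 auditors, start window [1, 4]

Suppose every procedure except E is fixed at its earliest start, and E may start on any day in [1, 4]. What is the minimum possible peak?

9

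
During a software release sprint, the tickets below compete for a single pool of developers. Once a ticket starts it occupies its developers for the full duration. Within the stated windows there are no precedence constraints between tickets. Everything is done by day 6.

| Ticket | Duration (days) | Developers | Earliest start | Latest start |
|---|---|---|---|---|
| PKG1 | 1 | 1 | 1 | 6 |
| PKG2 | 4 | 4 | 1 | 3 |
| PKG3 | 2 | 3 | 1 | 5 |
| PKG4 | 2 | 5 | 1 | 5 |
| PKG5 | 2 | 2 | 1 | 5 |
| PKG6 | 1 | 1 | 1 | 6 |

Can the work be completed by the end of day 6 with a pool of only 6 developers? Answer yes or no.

no

Total developer-days = 38; over 6 days the average is 38/6 > 6, so some day must exceed 6.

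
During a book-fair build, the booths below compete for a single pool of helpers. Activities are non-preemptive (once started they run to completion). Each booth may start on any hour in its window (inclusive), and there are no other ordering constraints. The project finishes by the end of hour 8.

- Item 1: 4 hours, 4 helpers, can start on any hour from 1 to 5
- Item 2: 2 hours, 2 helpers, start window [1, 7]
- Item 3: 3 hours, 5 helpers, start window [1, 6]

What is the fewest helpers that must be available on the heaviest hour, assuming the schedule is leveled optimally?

Early-start (Item 1@1, Item 2@1, Item 3@1) gives peak 11: h1:11  h2:11  h3:9  h4:4  h5:0  h6:0  h7:0  h8:0.
Shift Item 3→5.
Schedule Item 1@1, Item 2@1, Item 3@5: h1:6  h2:6  h3:4  h4:4  h5:5  h6:5  h7:5  h8:0 — peak 6.

6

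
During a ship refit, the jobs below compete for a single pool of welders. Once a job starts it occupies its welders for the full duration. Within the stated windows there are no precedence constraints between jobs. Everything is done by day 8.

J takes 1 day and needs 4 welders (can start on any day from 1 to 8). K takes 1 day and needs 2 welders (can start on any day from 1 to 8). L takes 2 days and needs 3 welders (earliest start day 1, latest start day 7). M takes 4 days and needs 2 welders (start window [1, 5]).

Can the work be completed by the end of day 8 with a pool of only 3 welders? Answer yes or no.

no

The minimum achievable peak is 4; 3 < 4, so no feasible schedule stays within the cap.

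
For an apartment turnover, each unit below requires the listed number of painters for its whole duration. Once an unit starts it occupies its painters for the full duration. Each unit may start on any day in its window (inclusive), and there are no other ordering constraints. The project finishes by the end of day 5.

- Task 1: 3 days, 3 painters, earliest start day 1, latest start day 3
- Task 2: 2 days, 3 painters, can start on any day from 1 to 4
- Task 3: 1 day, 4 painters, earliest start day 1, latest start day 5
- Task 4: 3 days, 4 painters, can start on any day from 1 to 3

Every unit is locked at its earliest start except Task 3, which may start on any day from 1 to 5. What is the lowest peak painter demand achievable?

10

Task 3@1: d1:14  d2:10  d3:7  d4:0  d5:0 → peak 14
Task 3@2: d1:10  d2:14  d3:7  d4:0  d5:0 → peak 14
Task 3@3: d1:10  d2:10  d3:11  d4:0  d5:0 → peak 11
Task 3@4: d1:10  d2:10  d3:7  d4:4  d5:0 → peak 10
Task 3@5: d1:10  d2:10  d3:7  d4:0  d5:4 → peak 10
Best is Task 3@4, peak 10.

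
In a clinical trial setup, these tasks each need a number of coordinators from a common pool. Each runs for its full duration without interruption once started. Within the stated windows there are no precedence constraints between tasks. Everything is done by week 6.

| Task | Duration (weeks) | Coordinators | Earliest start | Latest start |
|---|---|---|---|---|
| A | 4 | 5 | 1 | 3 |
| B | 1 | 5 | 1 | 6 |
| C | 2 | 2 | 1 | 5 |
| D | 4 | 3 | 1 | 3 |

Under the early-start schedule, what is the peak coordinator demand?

Early-start schedule: A@1, B@1, C@1, D@1.
Load per week: week 1: 15, week 2: 10, week 3: 8, week 4: 8, week 5: 0, week 6: 0.
Peak is 15.

15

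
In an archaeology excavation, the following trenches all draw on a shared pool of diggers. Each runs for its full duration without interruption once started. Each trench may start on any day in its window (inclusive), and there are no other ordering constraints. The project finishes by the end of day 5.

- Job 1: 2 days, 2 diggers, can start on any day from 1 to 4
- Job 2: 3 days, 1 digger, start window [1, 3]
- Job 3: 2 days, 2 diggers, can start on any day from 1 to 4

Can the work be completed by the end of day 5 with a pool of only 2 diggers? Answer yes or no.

no

Total digger-days = 11; over 5 days the average is 11/5 > 2, so some day must exceed 2.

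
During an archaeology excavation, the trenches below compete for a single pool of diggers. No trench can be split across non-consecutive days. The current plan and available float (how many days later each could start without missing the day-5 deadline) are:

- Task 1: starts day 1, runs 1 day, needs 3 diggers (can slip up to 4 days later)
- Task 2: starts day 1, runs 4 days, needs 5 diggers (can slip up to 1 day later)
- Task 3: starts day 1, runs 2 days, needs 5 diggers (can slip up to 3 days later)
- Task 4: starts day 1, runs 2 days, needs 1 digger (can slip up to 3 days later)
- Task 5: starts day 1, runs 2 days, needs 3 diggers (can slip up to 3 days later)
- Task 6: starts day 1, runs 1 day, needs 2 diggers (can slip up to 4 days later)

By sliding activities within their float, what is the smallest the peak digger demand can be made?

10

Early-start (Task 1@1, Task 2@1, Task 3@1, Task 4@1, Task 5@1, Task 6@1) gives peak 19: d1:19  d2:14  d3:5  d4:5  d5:0.
Shift Task 3→2, Task 4→4, Task 5→4.
Schedule Task 1@1, Task 2@1, Task 3@2, Task 4@4, Task 5@4, Task 6@1: d1:10  d2:10  d3:10  d4:9  d5:4 — peak 10.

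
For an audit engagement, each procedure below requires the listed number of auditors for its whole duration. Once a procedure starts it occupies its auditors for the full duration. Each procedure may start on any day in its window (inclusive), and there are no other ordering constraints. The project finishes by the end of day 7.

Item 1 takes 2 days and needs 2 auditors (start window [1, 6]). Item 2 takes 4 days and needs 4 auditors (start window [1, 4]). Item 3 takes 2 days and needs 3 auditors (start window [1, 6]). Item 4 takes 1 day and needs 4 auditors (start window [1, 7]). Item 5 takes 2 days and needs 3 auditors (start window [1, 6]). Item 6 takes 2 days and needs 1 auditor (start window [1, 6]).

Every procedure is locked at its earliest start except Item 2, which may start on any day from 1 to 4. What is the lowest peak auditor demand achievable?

Item 2@1: d1:17  d2:13  d3:4  d4:4  d5:0  d6:0  d7:0 → peak 17
Item 2@2: d1:13  d2:13  d3:4  d4:4  d5:4  d6:0  d7:0 → peak 13
Item 2@3: d1:13  d2:9  d3:4  d4:4  d5:4  d6:4  d7:0 → peak 13
Item 2@4: d1:13  d2:9  d3:0  d4:4  d5:4  d6:4  d7:4 → peak 13
Best is Item 2@2, peak 13.

13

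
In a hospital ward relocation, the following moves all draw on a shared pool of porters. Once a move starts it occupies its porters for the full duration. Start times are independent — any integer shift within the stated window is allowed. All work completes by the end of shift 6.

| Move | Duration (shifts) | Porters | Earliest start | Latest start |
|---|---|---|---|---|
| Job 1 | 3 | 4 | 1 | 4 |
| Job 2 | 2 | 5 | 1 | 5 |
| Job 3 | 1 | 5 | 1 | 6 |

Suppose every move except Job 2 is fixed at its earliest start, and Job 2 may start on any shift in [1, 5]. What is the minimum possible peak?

9

Job 2@1: s1:14  s2:9  s3:4  s4:0  s5:0  s6:0 → peak 14
Job 2@2: s1:9  s2:9  s3:9  s4:0  s5:0  s6:0 → peak 9
Job 2@3: s1:9  s2:4  s3:9  s4:5  s5:0  s6:0 → peak 9
Job 2@4: s1:9  s2:4  s3:4  s4:5  s5:5  s6:0 → peak 9
Job 2@5: s1:9  s2:4  s3:4  s4:0  s5:5  s6:5 → peak 9
Best is Job 2@2, peak 9.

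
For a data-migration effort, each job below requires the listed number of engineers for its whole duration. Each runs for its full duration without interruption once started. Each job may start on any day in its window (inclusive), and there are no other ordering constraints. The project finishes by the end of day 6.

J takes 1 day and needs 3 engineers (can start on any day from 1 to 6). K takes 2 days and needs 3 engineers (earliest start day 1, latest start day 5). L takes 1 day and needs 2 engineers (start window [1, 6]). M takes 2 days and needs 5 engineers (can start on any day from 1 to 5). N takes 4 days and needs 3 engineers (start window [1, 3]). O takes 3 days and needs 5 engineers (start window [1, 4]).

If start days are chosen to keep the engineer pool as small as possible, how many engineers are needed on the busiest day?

8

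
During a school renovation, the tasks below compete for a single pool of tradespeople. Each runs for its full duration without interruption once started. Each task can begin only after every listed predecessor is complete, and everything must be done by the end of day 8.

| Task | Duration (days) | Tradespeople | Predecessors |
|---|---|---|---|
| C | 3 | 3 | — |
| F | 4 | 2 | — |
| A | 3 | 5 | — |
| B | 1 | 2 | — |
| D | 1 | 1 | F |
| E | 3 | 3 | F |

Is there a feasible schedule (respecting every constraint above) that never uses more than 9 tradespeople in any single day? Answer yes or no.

Schedule C@4, F@1, A@1, B@4, D@5, E@5: d1:7  d2:7  d3:7  d4:7  d5:7  d6:6  d7:3  d8:0 — peak 7 ≤ 9.

yes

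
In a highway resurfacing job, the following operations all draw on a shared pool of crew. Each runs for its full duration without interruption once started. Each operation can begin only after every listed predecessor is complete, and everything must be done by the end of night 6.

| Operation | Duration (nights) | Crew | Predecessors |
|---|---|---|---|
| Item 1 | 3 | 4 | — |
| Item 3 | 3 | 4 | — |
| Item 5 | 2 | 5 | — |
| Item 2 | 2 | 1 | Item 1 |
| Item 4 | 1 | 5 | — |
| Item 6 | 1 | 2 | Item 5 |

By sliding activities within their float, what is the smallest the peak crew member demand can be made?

8

Early-start (Item 1@1, Item 3@1, Item 5@1, Item 2@4, Item 4@1, Item 6@3) gives peak 18: n1:18  n2:13  n3:10  n4:1  n5:1  n6:0.
Shift Item 5→4, Item 4→6, Item 6→6.
Schedule Item 1@1, Item 3@1, Item 5@4, Item 2@4, Item 4@6, Item 6@6: n1:8  n2:8  n3:8  n4:6  n5:6  n6:7 — peak 8.
Total crew member-nights = 43 over 6 nights ⇒ peak ≥ ⌈43/6⌉ = 8, so 8 is optimal.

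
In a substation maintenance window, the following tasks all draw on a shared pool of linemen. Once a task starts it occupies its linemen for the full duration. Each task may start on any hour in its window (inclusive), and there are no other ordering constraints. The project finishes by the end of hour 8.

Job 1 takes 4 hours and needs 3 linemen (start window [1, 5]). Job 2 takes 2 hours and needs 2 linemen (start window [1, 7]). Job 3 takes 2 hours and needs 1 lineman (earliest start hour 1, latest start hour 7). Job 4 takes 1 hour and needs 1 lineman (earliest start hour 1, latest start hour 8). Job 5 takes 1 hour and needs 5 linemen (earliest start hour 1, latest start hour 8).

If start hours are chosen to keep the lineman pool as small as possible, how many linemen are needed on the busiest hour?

Early-start (Job 1@1, Job 2@1, Job 3@1, Job 4@1, Job 5@1) gives peak 12: h1:12  h2:6  h3:3  h4:3  h5:0  h6:0  h7:0  h8:0.
Shift Job 3→3, Job 4→3, Job 5→5.
Schedule Job 1@1, Job 2@1, Job 3@3, Job 4@3, Job 5@5: h1:5  h2:5  h3:5  h4:4  h5:5  h6:0  h7:0  h8:0 — peak 5.

5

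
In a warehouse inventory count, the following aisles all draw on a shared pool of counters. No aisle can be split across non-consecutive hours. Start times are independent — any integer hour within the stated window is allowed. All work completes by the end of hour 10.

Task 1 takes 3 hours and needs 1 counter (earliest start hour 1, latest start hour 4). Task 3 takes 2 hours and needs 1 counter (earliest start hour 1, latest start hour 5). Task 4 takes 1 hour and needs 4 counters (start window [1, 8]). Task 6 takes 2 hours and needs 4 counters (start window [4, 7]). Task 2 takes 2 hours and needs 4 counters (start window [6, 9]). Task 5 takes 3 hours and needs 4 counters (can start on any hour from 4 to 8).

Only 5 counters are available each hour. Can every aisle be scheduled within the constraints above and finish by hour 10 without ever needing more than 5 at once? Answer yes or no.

Schedule Task 1@1, Task 3@1, Task 4@3, Task 6@4, Task 2@6, Task 5@8: h1:2  h2:2  h3:5  h4:4  h5:4  h6:4  h7:4  h8:4  h9:4  h10:4 — peak 5 ≤ 5.

yes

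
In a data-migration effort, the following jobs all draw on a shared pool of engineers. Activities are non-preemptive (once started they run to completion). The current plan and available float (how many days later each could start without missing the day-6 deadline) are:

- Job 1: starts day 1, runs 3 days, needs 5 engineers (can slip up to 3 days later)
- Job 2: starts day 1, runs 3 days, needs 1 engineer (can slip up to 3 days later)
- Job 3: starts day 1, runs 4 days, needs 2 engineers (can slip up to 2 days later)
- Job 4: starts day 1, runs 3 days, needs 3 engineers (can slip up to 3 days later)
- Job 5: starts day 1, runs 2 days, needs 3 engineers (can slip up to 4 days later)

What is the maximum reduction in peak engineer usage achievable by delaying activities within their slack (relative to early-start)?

7

Early-start peak: d1:14  d2:14  d3:11  d4:2  d5:0  d6:0 ⇒ 14.
Leveled (Job 1@1, Job 2@4, Job 3@1, Job 4@4, Job 5@5): d1:7  d2:7  d3:7  d4:6  d5:7  d6:7 ⇒ 7.
Reduction 14 − 7 = 7.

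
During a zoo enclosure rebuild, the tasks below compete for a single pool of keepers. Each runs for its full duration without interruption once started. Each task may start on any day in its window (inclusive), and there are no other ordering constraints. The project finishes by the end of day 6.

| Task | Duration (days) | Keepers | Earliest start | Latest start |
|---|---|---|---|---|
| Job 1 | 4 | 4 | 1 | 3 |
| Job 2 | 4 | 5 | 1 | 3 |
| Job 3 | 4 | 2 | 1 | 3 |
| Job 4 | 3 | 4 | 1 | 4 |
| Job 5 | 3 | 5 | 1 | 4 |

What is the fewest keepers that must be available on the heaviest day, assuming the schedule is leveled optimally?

Early-start (Job 1@1, Job 2@1, Job 3@1, Job 4@1, Job 5@1) gives peak 20: d1:20  d2:20  d3:20  d4:11  d5:0  d6:0.
Shift Job 5→4.
Schedule Job 1@1, Job 2@1, Job 3@1, Job 4@1, Job 5@4: d1:15  d2:15  d3:15  d4:16  d5:5  d6:5 — peak 16.

16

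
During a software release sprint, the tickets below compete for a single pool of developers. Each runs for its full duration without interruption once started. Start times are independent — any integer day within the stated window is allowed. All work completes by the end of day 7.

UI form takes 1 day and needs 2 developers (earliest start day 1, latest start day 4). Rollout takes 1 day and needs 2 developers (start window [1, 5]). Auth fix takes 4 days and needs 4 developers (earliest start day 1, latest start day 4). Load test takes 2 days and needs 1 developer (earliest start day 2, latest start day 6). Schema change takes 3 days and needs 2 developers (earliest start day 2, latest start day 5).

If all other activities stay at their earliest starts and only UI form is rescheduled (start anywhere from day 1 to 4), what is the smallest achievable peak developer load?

UI form@1: d1:8  d2:7  d3:7  d4:6  d5:0  d6:0  d7:0 → peak 8
UI form@2: d1:6  d2:9  d3:7  d4:6  d5:0  d6:0  d7:0 → peak 9
UI form@3: d1:6  d2:7  d3:9  d4:6  d5:0  d6:0  d7:0 → peak 9
UI form@4: d1:6  d2:7  d3:7  d4:8  d5:0  d6:0  d7:0 → peak 8
Best is UI form@1, peak 8.

8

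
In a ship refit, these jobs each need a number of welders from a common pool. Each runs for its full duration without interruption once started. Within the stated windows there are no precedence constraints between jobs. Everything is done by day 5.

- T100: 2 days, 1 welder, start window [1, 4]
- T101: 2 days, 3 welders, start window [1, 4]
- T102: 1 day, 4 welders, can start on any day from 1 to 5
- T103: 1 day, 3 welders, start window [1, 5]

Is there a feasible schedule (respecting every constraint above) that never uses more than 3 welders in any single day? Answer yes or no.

The minimum achievable peak is 4; 3 < 4, so no feasible schedule stays within the cap.

no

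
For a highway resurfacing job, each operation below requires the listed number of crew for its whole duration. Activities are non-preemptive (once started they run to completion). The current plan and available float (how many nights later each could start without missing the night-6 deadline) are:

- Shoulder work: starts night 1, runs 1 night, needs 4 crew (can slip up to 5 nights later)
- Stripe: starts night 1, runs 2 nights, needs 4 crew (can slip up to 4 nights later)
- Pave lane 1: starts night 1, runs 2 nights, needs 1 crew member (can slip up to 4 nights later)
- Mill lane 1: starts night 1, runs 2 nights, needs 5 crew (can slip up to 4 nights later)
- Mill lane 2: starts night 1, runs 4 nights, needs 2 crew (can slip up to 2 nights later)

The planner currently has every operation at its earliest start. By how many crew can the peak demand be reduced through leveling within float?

10

Early-start peak: n1:16  n2:12  n3:2  n4:2  n5:0  n6:0 ⇒ 16.
Leveled (Shoulder work@1, Stripe@2, Pave lane 1@4, Mill lane 1@5, Mill lane 2@1): n1:6  n2:6  n3:6  n4:3  n5:6  n6:5 ⇒ 6.
Reduction 16 − 6 = 10.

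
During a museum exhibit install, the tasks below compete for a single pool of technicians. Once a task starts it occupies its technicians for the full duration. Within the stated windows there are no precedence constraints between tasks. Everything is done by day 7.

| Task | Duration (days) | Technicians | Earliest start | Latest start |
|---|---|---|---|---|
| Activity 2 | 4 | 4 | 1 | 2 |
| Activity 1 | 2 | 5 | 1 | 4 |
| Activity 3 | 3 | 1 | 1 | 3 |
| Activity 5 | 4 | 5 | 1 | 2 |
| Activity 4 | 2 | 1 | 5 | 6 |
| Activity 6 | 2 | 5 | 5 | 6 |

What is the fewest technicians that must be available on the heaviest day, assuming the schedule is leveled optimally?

Early-start (Activity 2@1, Activity 1@1, Activity 3@1, Activity 5@1, Activity 4@5, Activity 6@5) gives peak 15: d1:15  d2:15  d3:10  d4:9  d5:6  d6:6  d7:0.
Shift Activity 3→3.
Schedule Activity 2@1, Activity 1@1, Activity 3@3, Activity 5@1, Activity 4@5, Activity 6@5: d1:14  d2:14  d3:10  d4:10  d5:7  d6:6  d7:0 — peak 14.

14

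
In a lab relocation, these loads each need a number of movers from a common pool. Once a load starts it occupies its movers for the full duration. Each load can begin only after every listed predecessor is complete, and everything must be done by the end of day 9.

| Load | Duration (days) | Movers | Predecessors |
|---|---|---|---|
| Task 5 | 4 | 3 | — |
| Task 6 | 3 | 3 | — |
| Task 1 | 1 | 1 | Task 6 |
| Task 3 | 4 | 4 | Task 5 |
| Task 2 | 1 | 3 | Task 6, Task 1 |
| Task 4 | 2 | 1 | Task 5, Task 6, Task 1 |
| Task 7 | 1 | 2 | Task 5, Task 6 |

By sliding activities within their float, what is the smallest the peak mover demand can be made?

Early-start (Task 5@1, Task 6@1, Task 1@4, Task 3@5, Task 2@5, Task 4@5, Task 7@5) gives peak 10: d1:6  d2:6  d3:6  d4:4  d5:10  d6:5  d7:4  d8:4  d9:0.
Shift Task 2→9, Task 7→7.
Schedule Task 5@1, Task 6@1, Task 1@4, Task 3@5, Task 2@9, Task 4@5, Task 7@7: d1:6  d2:6  d3:6  d4:4  d5:5  d6:5  d7:6  d8:4  d9:3 — peak 6.

6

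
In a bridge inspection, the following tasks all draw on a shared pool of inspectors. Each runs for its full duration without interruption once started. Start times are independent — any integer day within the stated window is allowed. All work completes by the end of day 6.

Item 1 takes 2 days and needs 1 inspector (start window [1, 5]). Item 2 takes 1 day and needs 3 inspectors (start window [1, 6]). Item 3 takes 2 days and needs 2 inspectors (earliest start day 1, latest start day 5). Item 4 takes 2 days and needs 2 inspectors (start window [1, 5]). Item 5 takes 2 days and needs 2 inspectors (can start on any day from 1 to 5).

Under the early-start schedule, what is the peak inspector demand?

10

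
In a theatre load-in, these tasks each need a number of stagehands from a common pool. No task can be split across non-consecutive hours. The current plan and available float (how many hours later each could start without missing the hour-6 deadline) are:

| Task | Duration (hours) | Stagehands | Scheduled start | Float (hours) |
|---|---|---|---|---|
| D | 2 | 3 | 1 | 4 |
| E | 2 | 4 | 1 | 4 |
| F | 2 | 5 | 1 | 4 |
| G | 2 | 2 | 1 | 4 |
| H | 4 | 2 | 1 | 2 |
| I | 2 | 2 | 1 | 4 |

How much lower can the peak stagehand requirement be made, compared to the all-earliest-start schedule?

11

Early-start peak: h1:18  h2:18  h3:2  h4:2  h5:0  h6:0 ⇒ 18.
Leveled (D@1, E@1, F@3, G@5, H@3, I@5): h1:7  h2:7  h3:7  h4:7  h5:6  h6:6 ⇒ 7.
Reduction 18 − 7 = 11.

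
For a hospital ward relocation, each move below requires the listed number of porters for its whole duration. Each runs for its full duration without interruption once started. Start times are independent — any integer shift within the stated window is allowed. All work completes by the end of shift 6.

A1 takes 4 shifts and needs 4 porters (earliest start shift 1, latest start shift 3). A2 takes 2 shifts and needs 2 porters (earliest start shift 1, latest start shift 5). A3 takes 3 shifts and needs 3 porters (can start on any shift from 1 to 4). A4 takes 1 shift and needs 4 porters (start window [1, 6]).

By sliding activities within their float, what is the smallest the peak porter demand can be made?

Early-start (A1@1, A2@1, A3@1, A4@1) gives peak 13: s1:13  s2:9  s3:7  s4:4  s5:0  s6:0.
Shift A3→3, A4→5.
Schedule A1@1, A2@1, A3@3, A4@5: s1:6  s2:6  s3:7  s4:7  s5:7  s6:0 — peak 7.

7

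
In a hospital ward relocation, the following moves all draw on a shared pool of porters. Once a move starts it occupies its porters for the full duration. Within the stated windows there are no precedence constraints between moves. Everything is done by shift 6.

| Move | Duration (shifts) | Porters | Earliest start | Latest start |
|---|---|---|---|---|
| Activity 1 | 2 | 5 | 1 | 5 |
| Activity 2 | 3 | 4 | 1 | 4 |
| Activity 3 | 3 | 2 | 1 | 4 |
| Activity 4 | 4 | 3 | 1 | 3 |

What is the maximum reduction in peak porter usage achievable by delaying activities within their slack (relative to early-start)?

7

Early-start peak: s1:14  s2:14  s3:9  s4:3  s5:0  s6:0 ⇒ 14.
Leveled (Activity 1@1, Activity 2@4, Activity 3@1, Activity 4@3): s1:7  s2:7  s3:5  s4:7  s5:7  s6:7 ⇒ 7.
Reduction 14 − 7 = 7.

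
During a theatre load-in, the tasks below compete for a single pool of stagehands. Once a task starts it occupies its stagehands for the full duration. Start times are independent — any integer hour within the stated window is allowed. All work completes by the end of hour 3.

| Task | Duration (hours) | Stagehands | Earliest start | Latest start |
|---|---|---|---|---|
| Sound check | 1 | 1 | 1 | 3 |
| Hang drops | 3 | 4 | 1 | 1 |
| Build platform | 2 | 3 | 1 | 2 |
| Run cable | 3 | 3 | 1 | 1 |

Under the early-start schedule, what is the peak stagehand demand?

Early-start schedule: Sound check@1, Hang drops@1, Build platform@1, Run cable@1.
Load per hour: hour 1: 11, hour 2: 10, hour 3: 7.
Peak is 11.

11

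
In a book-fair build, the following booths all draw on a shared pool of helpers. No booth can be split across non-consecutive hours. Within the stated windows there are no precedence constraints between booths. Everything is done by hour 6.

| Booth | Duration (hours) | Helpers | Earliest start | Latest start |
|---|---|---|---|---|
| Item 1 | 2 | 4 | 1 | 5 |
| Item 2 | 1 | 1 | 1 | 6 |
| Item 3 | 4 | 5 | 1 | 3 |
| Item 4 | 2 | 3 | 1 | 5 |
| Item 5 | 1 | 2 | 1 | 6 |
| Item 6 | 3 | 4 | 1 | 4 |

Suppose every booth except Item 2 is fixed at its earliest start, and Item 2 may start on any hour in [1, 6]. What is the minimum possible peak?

Item 2@1: h1:19  h2:16  h3:9  h4:5  h5:0  h6:0 → peak 19
Item 2@2: h1:18  h2:17  h3:9  h4:5  h5:0  h6:0 → peak 18
Item 2@3: h1:18  h2:16  h3:10  h4:5  h5:0  h6:0 → peak 18
Item 2@4: h1:18  h2:16  h3:9  h4:6  h5:0  h6:0 → peak 18
Item 2@5: h1:18  h2:16  h3:9  h4:5  h5:1  h6:0 → peak 18
Item 2@6: h1:18  h2:16  h3:9  h4:5  h5:0  h6:1 → peak 18
Best is Item 2@2, peak 18.

18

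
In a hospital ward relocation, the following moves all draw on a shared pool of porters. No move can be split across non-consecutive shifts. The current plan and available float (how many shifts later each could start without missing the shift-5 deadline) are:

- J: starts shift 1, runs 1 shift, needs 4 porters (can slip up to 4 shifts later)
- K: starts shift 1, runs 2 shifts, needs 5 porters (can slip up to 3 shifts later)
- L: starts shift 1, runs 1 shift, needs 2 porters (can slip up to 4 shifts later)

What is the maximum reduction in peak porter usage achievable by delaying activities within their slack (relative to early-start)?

Early-start peak: s1:11  s2:5  s3:0  s4:0  s5:0 ⇒ 11.
Leveled (J@1, K@2, L@4): s1:4  s2:5  s3:5  s4:2  s5:0 ⇒ 5.
Reduction 11 − 5 = 6.

6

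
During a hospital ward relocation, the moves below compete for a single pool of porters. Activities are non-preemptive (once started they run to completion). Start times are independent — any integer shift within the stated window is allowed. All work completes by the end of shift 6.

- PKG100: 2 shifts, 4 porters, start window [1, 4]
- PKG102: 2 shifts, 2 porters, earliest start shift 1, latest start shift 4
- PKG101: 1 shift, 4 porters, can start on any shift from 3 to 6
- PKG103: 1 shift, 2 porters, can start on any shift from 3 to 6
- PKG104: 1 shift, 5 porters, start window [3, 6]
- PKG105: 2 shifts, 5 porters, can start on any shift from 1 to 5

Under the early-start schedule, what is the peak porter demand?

11

Early-start schedule: PKG100@1, PKG102@1, PKG101@3, PKG103@3, PKG104@3, PKG105@1.
Load per shift: shift 1: 11, shift 2: 11, shift 3: 11, shift 4: 0, shift 5: 0, shift 6: 0.
Peak is 11.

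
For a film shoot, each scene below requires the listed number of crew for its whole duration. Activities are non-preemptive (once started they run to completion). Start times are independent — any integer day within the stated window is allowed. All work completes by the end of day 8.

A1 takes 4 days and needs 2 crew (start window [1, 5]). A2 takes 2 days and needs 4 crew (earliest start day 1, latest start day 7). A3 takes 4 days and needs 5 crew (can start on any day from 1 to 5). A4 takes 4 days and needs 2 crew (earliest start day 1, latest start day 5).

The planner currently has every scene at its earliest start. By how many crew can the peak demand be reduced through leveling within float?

6

Early-start peak: d1:13  d2:13  d3:9  d4:9  d5:0  d6:0  d7:0  d8:0 ⇒ 13.
Leveled (A1@1, A2@1, A3@3, A4@5): d1:6  d2:6  d3:7  d4:7  d5:7  d6:7  d7:2  d8:2 ⇒ 7.
Reduction 13 − 7 = 6.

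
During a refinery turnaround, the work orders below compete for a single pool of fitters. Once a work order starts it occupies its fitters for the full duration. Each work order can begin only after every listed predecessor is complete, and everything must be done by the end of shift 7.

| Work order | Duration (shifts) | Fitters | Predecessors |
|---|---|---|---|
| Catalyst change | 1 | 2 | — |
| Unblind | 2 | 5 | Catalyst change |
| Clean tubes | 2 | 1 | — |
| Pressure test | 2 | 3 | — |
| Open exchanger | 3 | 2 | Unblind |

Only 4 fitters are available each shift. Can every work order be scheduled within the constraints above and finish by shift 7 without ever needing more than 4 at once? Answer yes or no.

no

The minimum achievable peak is 5; 4 < 5, so no feasible schedule stays within the cap.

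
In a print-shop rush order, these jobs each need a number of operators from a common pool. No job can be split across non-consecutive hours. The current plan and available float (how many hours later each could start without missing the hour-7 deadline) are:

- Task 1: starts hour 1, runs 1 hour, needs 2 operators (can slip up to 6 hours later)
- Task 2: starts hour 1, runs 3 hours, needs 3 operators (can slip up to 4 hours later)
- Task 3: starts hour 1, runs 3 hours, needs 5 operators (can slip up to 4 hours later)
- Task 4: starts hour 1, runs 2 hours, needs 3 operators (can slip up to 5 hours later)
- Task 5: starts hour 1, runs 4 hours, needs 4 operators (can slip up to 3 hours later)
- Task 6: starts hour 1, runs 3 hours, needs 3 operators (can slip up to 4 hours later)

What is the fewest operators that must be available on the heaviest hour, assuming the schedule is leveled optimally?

9

Early-start (Task 1@1, Task 2@1, Task 3@1, Task 4@1, Task 5@1, Task 6@1) gives peak 20: h1:20  h2:18  h3:15  h4:4  h5:0  h6:0  h7:0.
Shift Task 3→4, Task 4→2, Task 5→4.
Schedule Task 1@1, Task 2@1, Task 3@4, Task 4@2, Task 5@4, Task 6@1: h1:8  h2:9  h3:9  h4:9  h5:9  h6:9  h7:4 — peak 9.
Total operator-hours = 57 over 7 hours ⇒ peak ≥ ⌈57/7⌉ = 9, so 9 is optimal.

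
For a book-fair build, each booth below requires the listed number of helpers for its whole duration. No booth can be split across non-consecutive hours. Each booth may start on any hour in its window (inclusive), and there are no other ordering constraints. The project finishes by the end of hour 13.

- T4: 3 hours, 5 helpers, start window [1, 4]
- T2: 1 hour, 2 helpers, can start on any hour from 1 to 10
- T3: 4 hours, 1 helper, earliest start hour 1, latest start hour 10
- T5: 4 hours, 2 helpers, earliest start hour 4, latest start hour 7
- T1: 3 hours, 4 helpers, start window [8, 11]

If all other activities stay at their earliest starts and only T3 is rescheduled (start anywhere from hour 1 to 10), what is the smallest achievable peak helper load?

T3@1: h1:8  h2:6  h3:6  h4:3  h5:2  h6:2  h7:2  h8:4  h9:4  h10:4  h11:0  h12:0  h13:0 → peak 8
T3@2: h1:7  h2:6  h3:6  h4:3  h5:3  h6:2  h7:2  h8:4  h9:4  h10:4  h11:0  h12:0  h13:0 → peak 7
T3@3: h1:7  h2:5  h3:6  h4:3  h5:3  h6:3  h7:2  h8:4  h9:4  h10:4  h11:0  h12:0  h13:0 → peak 7
T3@4: h1:7  h2:5  h3:5  h4:3  h5:3  h6:3  h7:3  h8:4  h9:4  h10:4  h11:0  h12:0  h13:0 → peak 7
T3@5: h1:7  h2:5  h3:5  h4:2  h5:3  h6:3  h7:3  h8:5  h9:4  h10:4  h11:0  h12:0  h13:0 → peak 7
T3@6: h1:7  h2:5  h3:5  h4:2  h5:2  h6:3  h7:3  h8:5  h9:5  h10:4  h11:0  h12:0  h13:0 → peak 7
T3@7: h1:7  h2:5  h3:5  h4:2  h5:2  h6:2  h7:3  h8:5  h9:5  h10:5  h11:0  h12:0  h13:0 → peak 7
T3@8: h1:7  h2:5  h3:5  h4:2  h5:2  h6:2  h7:2  h8:5  h9:5  h10:5  h11:1  h12:0  h13:0 → peak 7
T3@9: h1:7  h2:5  h3:5  h4:2  h5:2  h6:2  h7:2  h8:4  h9:5  h10:5  h11:1  h12:1  h13:0 → peak 7
T3@10: h1:7  h2:5  h3:5  h4:2  h5:2  h6:2  h7:2  h8:4  h9:4  h10:5  h11:1  h12:1  h13:1 → peak 7
Best is T3@2, peak 7.

7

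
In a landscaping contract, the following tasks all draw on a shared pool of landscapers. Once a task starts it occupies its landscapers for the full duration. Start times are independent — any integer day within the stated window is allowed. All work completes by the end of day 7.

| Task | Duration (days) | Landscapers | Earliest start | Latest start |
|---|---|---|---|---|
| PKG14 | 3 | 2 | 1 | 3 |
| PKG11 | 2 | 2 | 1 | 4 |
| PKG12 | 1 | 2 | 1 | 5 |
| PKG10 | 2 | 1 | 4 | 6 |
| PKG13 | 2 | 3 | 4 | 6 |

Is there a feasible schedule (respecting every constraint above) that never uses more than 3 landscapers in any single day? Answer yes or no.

no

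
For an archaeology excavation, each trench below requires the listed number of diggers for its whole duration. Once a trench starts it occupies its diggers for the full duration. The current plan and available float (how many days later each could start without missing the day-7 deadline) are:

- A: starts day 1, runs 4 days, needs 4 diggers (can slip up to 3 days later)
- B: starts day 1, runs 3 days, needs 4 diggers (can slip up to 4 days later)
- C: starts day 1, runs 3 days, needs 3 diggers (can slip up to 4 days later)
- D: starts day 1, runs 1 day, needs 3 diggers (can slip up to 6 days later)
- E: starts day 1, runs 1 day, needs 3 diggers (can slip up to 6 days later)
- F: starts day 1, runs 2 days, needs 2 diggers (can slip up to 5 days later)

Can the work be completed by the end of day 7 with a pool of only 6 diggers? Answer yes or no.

Total digger-days = 47; over 7 days the average is 47/7 > 6, so some day must exceed 6.

no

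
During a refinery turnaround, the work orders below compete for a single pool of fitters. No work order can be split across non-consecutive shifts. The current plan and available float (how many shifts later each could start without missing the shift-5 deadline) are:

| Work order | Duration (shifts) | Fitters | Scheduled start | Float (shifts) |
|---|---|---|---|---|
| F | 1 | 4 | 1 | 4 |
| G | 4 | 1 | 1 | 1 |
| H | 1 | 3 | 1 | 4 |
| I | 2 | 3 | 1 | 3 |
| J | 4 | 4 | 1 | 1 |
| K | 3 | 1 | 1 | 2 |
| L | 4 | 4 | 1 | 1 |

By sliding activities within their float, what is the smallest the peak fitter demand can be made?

Early-start (F@1, G@1, H@1, I@1, J@1, K@1, L@1) gives peak 20: s1:20  s2:13  s3:10  s4:9  s5:0.
Shift J→2, K→3, L→2.
Schedule F@1, G@1, H@1, I@1, J@2, K@3, L@2: s1:11  s2:12  s3:10  s4:10  s5:9 — peak 12.

12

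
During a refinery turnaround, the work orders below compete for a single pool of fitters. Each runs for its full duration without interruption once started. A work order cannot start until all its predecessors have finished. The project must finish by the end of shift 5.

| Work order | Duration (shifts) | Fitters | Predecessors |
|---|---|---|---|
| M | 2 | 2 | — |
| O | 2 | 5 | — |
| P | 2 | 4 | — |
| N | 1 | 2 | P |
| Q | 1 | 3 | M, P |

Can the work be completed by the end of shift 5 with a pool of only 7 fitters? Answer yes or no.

yes

Schedule M@1, O@3, P@1, N@5, Q@5: s1:6  s2:6  s3:5  s4:5  s5:5 — peak 6 ≤ 7.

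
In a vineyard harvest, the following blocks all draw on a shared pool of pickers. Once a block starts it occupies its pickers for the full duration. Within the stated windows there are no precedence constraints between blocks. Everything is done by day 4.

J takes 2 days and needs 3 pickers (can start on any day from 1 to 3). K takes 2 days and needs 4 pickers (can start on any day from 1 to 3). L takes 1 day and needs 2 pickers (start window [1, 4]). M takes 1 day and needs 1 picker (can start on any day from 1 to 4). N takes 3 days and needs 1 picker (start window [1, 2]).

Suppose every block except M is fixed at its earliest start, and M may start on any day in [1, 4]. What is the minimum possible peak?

10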